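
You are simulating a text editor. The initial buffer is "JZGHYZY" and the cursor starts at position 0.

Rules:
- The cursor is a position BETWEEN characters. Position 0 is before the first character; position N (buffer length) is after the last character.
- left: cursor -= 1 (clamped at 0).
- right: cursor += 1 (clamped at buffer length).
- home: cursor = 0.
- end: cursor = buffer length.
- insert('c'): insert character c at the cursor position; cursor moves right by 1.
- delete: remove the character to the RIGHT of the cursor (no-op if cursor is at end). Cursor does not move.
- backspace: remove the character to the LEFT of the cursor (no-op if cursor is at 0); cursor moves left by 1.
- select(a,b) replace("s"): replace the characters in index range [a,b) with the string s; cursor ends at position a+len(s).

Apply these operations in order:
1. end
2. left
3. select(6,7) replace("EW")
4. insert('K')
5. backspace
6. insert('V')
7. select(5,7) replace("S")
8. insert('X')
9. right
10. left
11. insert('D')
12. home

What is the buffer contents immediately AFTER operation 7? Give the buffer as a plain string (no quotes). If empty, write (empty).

After op 1 (end): buf='JZGHYZY' cursor=7
After op 2 (left): buf='JZGHYZY' cursor=6
After op 3 (select(6,7) replace("EW")): buf='JZGHYZEW' cursor=8
After op 4 (insert('K')): buf='JZGHYZEWK' cursor=9
After op 5 (backspace): buf='JZGHYZEW' cursor=8
After op 6 (insert('V')): buf='JZGHYZEWV' cursor=9
After op 7 (select(5,7) replace("S")): buf='JZGHYSWV' cursor=6

Answer: JZGHYSWV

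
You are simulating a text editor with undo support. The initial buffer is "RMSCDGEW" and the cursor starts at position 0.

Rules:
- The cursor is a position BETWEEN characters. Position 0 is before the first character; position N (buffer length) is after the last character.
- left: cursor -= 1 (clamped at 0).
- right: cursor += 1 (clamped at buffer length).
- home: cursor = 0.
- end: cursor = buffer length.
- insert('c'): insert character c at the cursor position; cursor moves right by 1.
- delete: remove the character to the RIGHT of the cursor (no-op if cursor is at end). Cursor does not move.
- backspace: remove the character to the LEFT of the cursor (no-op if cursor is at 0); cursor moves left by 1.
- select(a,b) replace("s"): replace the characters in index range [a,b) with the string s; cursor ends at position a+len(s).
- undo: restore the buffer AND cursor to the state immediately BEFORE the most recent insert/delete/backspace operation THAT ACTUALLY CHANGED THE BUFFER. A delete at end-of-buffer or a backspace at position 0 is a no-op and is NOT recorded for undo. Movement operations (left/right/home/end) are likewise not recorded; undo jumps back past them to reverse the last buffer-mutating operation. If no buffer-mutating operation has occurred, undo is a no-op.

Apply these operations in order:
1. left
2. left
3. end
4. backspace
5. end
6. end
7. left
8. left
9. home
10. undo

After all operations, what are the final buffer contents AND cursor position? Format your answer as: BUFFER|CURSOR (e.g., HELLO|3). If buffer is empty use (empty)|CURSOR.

Answer: RMSCDGEW|8

Derivation:
After op 1 (left): buf='RMSCDGEW' cursor=0
After op 2 (left): buf='RMSCDGEW' cursor=0
After op 3 (end): buf='RMSCDGEW' cursor=8
After op 4 (backspace): buf='RMSCDGE' cursor=7
After op 5 (end): buf='RMSCDGE' cursor=7
After op 6 (end): buf='RMSCDGE' cursor=7
After op 7 (left): buf='RMSCDGE' cursor=6
After op 8 (left): buf='RMSCDGE' cursor=5
After op 9 (home): buf='RMSCDGE' cursor=0
After op 10 (undo): buf='RMSCDGEW' cursor=8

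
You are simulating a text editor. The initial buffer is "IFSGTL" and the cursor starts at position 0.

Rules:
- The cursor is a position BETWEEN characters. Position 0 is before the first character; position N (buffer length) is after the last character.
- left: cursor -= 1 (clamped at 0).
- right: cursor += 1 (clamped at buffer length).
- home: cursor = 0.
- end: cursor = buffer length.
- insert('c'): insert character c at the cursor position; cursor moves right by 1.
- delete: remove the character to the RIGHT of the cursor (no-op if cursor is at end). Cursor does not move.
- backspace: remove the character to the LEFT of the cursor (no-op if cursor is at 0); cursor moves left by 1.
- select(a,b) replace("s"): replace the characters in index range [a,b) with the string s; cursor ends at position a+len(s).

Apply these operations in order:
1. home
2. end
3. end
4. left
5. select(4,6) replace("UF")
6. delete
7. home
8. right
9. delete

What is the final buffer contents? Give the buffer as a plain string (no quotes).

After op 1 (home): buf='IFSGTL' cursor=0
After op 2 (end): buf='IFSGTL' cursor=6
After op 3 (end): buf='IFSGTL' cursor=6
After op 4 (left): buf='IFSGTL' cursor=5
After op 5 (select(4,6) replace("UF")): buf='IFSGUF' cursor=6
After op 6 (delete): buf='IFSGUF' cursor=6
After op 7 (home): buf='IFSGUF' cursor=0
After op 8 (right): buf='IFSGUF' cursor=1
After op 9 (delete): buf='ISGUF' cursor=1

Answer: ISGUF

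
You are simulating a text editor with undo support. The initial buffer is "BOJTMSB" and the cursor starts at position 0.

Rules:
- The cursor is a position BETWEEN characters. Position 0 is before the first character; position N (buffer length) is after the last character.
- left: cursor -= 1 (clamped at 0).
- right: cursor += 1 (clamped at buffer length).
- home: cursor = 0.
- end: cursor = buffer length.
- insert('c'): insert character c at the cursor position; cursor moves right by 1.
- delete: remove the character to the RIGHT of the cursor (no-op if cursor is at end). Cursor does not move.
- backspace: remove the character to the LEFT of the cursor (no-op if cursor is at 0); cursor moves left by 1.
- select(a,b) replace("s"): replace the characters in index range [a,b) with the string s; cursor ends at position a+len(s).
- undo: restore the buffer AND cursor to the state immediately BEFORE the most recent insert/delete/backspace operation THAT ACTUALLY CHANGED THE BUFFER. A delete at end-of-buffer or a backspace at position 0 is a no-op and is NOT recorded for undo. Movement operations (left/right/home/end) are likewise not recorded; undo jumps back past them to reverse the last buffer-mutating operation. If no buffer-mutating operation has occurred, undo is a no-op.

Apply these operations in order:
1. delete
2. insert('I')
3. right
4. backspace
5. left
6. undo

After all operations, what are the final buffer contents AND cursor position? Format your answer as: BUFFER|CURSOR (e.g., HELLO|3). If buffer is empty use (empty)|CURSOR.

After op 1 (delete): buf='OJTMSB' cursor=0
After op 2 (insert('I')): buf='IOJTMSB' cursor=1
After op 3 (right): buf='IOJTMSB' cursor=2
After op 4 (backspace): buf='IJTMSB' cursor=1
After op 5 (left): buf='IJTMSB' cursor=0
After op 6 (undo): buf='IOJTMSB' cursor=2

Answer: IOJTMSB|2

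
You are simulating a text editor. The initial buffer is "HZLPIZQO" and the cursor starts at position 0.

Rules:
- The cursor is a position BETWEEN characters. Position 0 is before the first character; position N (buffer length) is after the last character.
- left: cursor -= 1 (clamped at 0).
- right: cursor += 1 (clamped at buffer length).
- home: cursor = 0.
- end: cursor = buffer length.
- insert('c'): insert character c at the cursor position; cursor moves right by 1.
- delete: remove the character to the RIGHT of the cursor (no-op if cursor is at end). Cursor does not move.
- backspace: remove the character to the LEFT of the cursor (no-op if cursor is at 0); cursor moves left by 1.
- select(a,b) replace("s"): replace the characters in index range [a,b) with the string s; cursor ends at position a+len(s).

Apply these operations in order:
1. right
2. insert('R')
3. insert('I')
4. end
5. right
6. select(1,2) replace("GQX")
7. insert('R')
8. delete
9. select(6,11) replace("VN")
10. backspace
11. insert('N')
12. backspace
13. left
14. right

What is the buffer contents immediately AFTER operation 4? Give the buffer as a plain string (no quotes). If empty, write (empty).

After op 1 (right): buf='HZLPIZQO' cursor=1
After op 2 (insert('R')): buf='HRZLPIZQO' cursor=2
After op 3 (insert('I')): buf='HRIZLPIZQO' cursor=3
After op 4 (end): buf='HRIZLPIZQO' cursor=10

Answer: HRIZLPIZQO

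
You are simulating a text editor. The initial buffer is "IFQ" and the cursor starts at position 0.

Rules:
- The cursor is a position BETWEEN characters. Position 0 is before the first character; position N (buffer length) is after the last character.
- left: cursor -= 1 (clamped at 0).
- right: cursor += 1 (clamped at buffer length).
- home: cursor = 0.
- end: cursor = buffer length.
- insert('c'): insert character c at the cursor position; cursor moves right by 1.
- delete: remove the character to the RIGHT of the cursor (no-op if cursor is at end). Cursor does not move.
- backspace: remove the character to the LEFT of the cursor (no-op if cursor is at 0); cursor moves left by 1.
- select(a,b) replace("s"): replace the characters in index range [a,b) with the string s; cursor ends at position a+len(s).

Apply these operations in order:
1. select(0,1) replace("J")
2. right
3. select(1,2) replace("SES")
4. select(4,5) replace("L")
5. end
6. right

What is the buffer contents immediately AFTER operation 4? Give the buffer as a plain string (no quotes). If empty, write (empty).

Answer: JSESL

Derivation:
After op 1 (select(0,1) replace("J")): buf='JFQ' cursor=1
After op 2 (right): buf='JFQ' cursor=2
After op 3 (select(1,2) replace("SES")): buf='JSESQ' cursor=4
After op 4 (select(4,5) replace("L")): buf='JSESL' cursor=5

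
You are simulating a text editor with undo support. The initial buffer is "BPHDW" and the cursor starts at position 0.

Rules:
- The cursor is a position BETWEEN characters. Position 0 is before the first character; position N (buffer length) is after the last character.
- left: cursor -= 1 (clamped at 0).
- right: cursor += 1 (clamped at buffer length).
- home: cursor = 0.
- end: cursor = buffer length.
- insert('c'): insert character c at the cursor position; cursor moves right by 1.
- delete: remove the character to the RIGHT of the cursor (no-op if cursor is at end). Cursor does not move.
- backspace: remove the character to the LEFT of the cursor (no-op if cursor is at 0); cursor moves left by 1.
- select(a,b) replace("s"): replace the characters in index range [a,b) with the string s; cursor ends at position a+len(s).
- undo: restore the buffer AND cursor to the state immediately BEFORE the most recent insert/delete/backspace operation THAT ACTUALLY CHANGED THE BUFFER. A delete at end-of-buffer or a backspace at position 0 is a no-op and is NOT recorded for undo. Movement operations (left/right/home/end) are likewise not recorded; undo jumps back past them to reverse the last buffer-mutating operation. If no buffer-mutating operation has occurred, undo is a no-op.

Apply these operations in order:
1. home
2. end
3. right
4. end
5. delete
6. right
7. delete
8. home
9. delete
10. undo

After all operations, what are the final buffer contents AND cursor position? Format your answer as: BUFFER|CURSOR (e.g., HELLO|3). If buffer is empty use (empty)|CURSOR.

After op 1 (home): buf='BPHDW' cursor=0
After op 2 (end): buf='BPHDW' cursor=5
After op 3 (right): buf='BPHDW' cursor=5
After op 4 (end): buf='BPHDW' cursor=5
After op 5 (delete): buf='BPHDW' cursor=5
After op 6 (right): buf='BPHDW' cursor=5
After op 7 (delete): buf='BPHDW' cursor=5
After op 8 (home): buf='BPHDW' cursor=0
After op 9 (delete): buf='PHDW' cursor=0
After op 10 (undo): buf='BPHDW' cursor=0

Answer: BPHDW|0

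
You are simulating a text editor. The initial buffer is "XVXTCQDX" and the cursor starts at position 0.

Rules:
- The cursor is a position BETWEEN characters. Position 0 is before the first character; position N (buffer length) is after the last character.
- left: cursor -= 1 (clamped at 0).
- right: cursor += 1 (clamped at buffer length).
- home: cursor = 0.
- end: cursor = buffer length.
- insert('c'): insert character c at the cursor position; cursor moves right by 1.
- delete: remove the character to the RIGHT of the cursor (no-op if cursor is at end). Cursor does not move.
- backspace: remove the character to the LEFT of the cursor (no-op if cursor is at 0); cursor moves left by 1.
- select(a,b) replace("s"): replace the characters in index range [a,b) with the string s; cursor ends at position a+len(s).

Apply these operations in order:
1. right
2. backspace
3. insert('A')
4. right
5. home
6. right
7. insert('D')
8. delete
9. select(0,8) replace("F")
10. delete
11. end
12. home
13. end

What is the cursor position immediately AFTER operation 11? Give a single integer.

Answer: 1

Derivation:
After op 1 (right): buf='XVXTCQDX' cursor=1
After op 2 (backspace): buf='VXTCQDX' cursor=0
After op 3 (insert('A')): buf='AVXTCQDX' cursor=1
After op 4 (right): buf='AVXTCQDX' cursor=2
After op 5 (home): buf='AVXTCQDX' cursor=0
After op 6 (right): buf='AVXTCQDX' cursor=1
After op 7 (insert('D')): buf='ADVXTCQDX' cursor=2
After op 8 (delete): buf='ADXTCQDX' cursor=2
After op 9 (select(0,8) replace("F")): buf='F' cursor=1
After op 10 (delete): buf='F' cursor=1
After op 11 (end): buf='F' cursor=1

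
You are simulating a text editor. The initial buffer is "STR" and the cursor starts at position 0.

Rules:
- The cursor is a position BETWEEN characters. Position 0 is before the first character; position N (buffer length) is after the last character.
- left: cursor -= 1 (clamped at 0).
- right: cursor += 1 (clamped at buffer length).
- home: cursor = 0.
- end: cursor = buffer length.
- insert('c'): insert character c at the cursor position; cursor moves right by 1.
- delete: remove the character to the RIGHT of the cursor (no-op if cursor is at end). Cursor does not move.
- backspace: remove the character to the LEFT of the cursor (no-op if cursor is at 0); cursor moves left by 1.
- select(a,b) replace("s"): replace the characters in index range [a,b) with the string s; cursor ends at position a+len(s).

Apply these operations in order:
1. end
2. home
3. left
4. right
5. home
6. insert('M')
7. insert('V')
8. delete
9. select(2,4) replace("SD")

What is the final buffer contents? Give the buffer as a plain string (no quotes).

Answer: MVSD

Derivation:
After op 1 (end): buf='STR' cursor=3
After op 2 (home): buf='STR' cursor=0
After op 3 (left): buf='STR' cursor=0
After op 4 (right): buf='STR' cursor=1
After op 5 (home): buf='STR' cursor=0
After op 6 (insert('M')): buf='MSTR' cursor=1
After op 7 (insert('V')): buf='MVSTR' cursor=2
After op 8 (delete): buf='MVTR' cursor=2
After op 9 (select(2,4) replace("SD")): buf='MVSD' cursor=4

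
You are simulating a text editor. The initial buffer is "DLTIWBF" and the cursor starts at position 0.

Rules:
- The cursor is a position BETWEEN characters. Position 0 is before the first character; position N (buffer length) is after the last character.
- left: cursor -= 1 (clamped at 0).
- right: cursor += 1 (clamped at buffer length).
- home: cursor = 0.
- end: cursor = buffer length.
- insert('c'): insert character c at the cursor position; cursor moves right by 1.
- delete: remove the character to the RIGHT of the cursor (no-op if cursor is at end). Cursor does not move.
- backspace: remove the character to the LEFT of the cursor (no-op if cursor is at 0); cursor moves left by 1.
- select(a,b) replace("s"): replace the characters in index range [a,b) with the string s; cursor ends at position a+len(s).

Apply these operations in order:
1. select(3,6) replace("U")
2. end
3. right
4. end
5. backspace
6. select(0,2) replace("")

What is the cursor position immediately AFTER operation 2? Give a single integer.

Answer: 5

Derivation:
After op 1 (select(3,6) replace("U")): buf='DLTUF' cursor=4
After op 2 (end): buf='DLTUF' cursor=5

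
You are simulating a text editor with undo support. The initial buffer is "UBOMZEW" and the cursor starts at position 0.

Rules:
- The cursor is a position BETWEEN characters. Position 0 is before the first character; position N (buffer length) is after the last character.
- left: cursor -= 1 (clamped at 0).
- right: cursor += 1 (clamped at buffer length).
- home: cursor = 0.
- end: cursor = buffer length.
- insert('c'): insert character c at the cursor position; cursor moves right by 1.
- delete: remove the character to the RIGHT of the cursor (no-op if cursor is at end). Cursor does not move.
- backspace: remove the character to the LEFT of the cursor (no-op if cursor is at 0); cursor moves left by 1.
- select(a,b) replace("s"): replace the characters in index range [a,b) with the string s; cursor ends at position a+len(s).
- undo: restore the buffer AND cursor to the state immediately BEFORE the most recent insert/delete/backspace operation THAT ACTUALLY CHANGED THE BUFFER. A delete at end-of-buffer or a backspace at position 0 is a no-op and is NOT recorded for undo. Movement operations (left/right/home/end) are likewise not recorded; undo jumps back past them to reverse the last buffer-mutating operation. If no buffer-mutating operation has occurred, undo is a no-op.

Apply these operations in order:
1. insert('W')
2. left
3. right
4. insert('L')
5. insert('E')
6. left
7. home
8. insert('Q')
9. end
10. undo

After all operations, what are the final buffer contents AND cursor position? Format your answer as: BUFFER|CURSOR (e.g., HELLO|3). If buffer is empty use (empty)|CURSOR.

After op 1 (insert('W')): buf='WUBOMZEW' cursor=1
After op 2 (left): buf='WUBOMZEW' cursor=0
After op 3 (right): buf='WUBOMZEW' cursor=1
After op 4 (insert('L')): buf='WLUBOMZEW' cursor=2
After op 5 (insert('E')): buf='WLEUBOMZEW' cursor=3
After op 6 (left): buf='WLEUBOMZEW' cursor=2
After op 7 (home): buf='WLEUBOMZEW' cursor=0
After op 8 (insert('Q')): buf='QWLEUBOMZEW' cursor=1
After op 9 (end): buf='QWLEUBOMZEW' cursor=11
After op 10 (undo): buf='WLEUBOMZEW' cursor=0

Answer: WLEUBOMZEW|0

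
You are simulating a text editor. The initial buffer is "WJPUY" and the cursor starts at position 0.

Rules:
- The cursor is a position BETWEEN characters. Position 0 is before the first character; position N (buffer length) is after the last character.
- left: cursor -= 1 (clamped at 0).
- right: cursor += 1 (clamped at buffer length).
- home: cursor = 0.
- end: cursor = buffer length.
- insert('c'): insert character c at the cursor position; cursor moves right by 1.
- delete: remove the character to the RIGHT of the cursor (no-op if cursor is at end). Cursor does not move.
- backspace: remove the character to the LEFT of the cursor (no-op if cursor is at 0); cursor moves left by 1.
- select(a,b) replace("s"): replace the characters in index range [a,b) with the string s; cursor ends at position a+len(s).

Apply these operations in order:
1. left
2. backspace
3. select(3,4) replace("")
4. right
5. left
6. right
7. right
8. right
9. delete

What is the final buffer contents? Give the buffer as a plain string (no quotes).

Answer: WJPY

Derivation:
After op 1 (left): buf='WJPUY' cursor=0
After op 2 (backspace): buf='WJPUY' cursor=0
After op 3 (select(3,4) replace("")): buf='WJPY' cursor=3
After op 4 (right): buf='WJPY' cursor=4
After op 5 (left): buf='WJPY' cursor=3
After op 6 (right): buf='WJPY' cursor=4
After op 7 (right): buf='WJPY' cursor=4
After op 8 (right): buf='WJPY' cursor=4
After op 9 (delete): buf='WJPY' cursor=4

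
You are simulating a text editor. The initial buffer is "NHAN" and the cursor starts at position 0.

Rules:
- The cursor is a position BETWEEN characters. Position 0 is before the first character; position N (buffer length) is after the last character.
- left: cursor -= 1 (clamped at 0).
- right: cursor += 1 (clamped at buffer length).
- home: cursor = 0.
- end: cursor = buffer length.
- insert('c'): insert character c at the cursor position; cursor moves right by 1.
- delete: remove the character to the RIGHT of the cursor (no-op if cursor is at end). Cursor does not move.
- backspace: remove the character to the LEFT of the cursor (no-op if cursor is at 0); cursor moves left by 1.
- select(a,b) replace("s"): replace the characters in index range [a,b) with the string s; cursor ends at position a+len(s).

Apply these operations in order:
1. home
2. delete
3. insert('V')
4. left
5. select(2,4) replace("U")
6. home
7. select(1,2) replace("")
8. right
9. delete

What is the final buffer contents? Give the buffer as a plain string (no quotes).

Answer: VU

Derivation:
After op 1 (home): buf='NHAN' cursor=0
After op 2 (delete): buf='HAN' cursor=0
After op 3 (insert('V')): buf='VHAN' cursor=1
After op 4 (left): buf='VHAN' cursor=0
After op 5 (select(2,4) replace("U")): buf='VHU' cursor=3
After op 6 (home): buf='VHU' cursor=0
After op 7 (select(1,2) replace("")): buf='VU' cursor=1
After op 8 (right): buf='VU' cursor=2
After op 9 (delete): buf='VU' cursor=2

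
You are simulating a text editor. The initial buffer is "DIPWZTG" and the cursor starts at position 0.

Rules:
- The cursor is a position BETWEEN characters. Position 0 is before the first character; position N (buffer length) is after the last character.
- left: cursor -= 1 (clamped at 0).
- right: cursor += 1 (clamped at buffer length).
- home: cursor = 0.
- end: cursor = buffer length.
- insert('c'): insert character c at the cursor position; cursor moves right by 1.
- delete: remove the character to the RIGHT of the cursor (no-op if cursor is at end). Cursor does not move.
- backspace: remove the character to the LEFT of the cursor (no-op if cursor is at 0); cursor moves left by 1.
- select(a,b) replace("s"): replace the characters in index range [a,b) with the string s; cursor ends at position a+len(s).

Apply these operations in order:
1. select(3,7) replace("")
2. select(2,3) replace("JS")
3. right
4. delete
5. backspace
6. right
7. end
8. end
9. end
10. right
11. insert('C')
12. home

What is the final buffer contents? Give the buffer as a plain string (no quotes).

Answer: DIJC

Derivation:
After op 1 (select(3,7) replace("")): buf='DIP' cursor=3
After op 2 (select(2,3) replace("JS")): buf='DIJS' cursor=4
After op 3 (right): buf='DIJS' cursor=4
After op 4 (delete): buf='DIJS' cursor=4
After op 5 (backspace): buf='DIJ' cursor=3
After op 6 (right): buf='DIJ' cursor=3
After op 7 (end): buf='DIJ' cursor=3
After op 8 (end): buf='DIJ' cursor=3
After op 9 (end): buf='DIJ' cursor=3
After op 10 (right): buf='DIJ' cursor=3
After op 11 (insert('C')): buf='DIJC' cursor=4
After op 12 (home): buf='DIJC' cursor=0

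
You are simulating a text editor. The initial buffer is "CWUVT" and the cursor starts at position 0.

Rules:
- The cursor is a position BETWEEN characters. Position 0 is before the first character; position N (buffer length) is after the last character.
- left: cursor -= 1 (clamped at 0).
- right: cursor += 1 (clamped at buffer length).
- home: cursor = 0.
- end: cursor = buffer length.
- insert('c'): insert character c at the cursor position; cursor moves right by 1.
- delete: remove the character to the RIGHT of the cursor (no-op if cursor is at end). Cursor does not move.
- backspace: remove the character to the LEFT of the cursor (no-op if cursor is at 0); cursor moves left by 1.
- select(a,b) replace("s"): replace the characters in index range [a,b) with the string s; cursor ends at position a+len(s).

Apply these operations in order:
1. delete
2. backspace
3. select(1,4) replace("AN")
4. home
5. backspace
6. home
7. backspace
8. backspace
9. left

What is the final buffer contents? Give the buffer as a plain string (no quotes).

Answer: WAN

Derivation:
After op 1 (delete): buf='WUVT' cursor=0
After op 2 (backspace): buf='WUVT' cursor=0
After op 3 (select(1,4) replace("AN")): buf='WAN' cursor=3
After op 4 (home): buf='WAN' cursor=0
After op 5 (backspace): buf='WAN' cursor=0
After op 6 (home): buf='WAN' cursor=0
After op 7 (backspace): buf='WAN' cursor=0
After op 8 (backspace): buf='WAN' cursor=0
After op 9 (left): buf='WAN' cursor=0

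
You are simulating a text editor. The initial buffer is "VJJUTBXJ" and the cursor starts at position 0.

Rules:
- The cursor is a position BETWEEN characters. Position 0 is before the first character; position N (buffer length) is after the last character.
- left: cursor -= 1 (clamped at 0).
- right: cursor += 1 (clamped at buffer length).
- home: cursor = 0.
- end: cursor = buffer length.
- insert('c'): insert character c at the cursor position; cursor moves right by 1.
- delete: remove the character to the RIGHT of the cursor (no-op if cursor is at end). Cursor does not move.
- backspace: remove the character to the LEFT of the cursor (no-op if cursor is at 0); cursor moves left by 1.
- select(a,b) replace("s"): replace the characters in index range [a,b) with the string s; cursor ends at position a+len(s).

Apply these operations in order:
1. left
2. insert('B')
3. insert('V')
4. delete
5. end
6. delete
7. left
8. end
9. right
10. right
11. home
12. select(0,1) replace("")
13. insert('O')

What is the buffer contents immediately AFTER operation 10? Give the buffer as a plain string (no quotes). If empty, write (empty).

Answer: BVJJUTBXJ

Derivation:
After op 1 (left): buf='VJJUTBXJ' cursor=0
After op 2 (insert('B')): buf='BVJJUTBXJ' cursor=1
After op 3 (insert('V')): buf='BVVJJUTBXJ' cursor=2
After op 4 (delete): buf='BVJJUTBXJ' cursor=2
After op 5 (end): buf='BVJJUTBXJ' cursor=9
After op 6 (delete): buf='BVJJUTBXJ' cursor=9
After op 7 (left): buf='BVJJUTBXJ' cursor=8
After op 8 (end): buf='BVJJUTBXJ' cursor=9
After op 9 (right): buf='BVJJUTBXJ' cursor=9
After op 10 (right): buf='BVJJUTBXJ' cursor=9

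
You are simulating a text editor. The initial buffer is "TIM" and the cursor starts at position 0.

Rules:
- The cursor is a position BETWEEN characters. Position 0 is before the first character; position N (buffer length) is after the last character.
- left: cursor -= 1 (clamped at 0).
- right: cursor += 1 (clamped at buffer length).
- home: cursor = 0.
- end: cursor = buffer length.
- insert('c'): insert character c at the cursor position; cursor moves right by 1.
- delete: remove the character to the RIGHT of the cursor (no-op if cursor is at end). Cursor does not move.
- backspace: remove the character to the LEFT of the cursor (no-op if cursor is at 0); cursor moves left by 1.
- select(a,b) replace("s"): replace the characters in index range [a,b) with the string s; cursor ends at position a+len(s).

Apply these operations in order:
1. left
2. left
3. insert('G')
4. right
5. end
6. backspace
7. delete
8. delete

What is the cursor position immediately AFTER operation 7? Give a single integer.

After op 1 (left): buf='TIM' cursor=0
After op 2 (left): buf='TIM' cursor=0
After op 3 (insert('G')): buf='GTIM' cursor=1
After op 4 (right): buf='GTIM' cursor=2
After op 5 (end): buf='GTIM' cursor=4
After op 6 (backspace): buf='GTI' cursor=3
After op 7 (delete): buf='GTI' cursor=3

Answer: 3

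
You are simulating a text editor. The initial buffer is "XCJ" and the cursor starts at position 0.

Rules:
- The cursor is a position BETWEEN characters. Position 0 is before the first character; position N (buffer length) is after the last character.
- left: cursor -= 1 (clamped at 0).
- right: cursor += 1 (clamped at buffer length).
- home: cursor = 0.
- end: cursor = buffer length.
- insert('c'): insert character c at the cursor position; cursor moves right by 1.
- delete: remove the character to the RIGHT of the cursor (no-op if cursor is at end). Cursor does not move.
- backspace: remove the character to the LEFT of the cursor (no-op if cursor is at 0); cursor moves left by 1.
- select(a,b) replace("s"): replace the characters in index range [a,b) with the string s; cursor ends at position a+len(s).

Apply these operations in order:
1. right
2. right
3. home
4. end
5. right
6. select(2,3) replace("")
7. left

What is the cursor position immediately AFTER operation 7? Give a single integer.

Answer: 1

Derivation:
After op 1 (right): buf='XCJ' cursor=1
After op 2 (right): buf='XCJ' cursor=2
After op 3 (home): buf='XCJ' cursor=0
After op 4 (end): buf='XCJ' cursor=3
After op 5 (right): buf='XCJ' cursor=3
After op 6 (select(2,3) replace("")): buf='XC' cursor=2
After op 7 (left): buf='XC' cursor=1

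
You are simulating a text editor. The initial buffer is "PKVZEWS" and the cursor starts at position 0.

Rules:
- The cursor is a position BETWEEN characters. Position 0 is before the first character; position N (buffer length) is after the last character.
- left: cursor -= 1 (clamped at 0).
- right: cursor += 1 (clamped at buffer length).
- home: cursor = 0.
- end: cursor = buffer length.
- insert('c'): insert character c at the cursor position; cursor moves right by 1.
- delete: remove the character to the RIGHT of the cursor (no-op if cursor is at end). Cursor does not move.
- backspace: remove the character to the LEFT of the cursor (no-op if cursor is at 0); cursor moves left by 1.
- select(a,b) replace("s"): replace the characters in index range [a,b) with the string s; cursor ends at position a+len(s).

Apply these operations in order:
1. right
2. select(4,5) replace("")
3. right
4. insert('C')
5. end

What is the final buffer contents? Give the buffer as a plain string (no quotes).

After op 1 (right): buf='PKVZEWS' cursor=1
After op 2 (select(4,5) replace("")): buf='PKVZWS' cursor=4
After op 3 (right): buf='PKVZWS' cursor=5
After op 4 (insert('C')): buf='PKVZWCS' cursor=6
After op 5 (end): buf='PKVZWCS' cursor=7

Answer: PKVZWCS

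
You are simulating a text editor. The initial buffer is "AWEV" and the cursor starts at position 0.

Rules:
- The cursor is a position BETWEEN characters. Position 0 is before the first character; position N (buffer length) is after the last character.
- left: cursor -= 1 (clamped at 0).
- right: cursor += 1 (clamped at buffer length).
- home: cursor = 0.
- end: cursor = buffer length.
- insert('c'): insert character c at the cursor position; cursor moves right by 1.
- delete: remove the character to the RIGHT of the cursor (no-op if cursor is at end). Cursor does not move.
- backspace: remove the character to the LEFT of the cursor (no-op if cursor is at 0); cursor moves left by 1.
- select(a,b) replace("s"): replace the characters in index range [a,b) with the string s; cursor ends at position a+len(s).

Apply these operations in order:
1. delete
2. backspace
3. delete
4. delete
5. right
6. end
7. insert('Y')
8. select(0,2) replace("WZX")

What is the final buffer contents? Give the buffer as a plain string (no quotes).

After op 1 (delete): buf='WEV' cursor=0
After op 2 (backspace): buf='WEV' cursor=0
After op 3 (delete): buf='EV' cursor=0
After op 4 (delete): buf='V' cursor=0
After op 5 (right): buf='V' cursor=1
After op 6 (end): buf='V' cursor=1
After op 7 (insert('Y')): buf='VY' cursor=2
After op 8 (select(0,2) replace("WZX")): buf='WZX' cursor=3

Answer: WZX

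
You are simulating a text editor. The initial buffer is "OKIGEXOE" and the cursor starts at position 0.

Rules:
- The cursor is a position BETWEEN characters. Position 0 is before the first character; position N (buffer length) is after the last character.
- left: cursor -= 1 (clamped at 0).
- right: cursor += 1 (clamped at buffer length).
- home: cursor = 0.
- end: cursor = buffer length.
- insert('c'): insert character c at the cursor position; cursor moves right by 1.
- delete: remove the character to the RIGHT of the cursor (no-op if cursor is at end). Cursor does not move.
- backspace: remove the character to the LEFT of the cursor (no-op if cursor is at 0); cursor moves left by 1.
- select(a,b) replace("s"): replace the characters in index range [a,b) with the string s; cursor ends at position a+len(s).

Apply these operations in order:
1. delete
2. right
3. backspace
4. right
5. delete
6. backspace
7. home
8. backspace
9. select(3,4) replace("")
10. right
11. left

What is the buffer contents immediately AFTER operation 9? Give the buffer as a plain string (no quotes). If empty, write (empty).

Answer: EXO

Derivation:
After op 1 (delete): buf='KIGEXOE' cursor=0
After op 2 (right): buf='KIGEXOE' cursor=1
After op 3 (backspace): buf='IGEXOE' cursor=0
After op 4 (right): buf='IGEXOE' cursor=1
After op 5 (delete): buf='IEXOE' cursor=1
After op 6 (backspace): buf='EXOE' cursor=0
After op 7 (home): buf='EXOE' cursor=0
After op 8 (backspace): buf='EXOE' cursor=0
After op 9 (select(3,4) replace("")): buf='EXO' cursor=3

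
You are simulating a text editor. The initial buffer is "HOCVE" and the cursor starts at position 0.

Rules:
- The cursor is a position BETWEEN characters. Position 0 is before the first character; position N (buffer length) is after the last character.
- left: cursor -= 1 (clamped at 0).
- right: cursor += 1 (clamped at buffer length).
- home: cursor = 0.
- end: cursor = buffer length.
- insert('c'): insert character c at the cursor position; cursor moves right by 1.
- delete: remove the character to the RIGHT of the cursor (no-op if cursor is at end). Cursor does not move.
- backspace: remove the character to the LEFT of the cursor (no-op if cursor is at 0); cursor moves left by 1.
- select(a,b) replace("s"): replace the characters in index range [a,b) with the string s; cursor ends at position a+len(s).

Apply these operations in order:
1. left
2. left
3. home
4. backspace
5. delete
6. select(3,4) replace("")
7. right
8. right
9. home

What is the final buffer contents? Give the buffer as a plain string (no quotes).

After op 1 (left): buf='HOCVE' cursor=0
After op 2 (left): buf='HOCVE' cursor=0
After op 3 (home): buf='HOCVE' cursor=0
After op 4 (backspace): buf='HOCVE' cursor=0
After op 5 (delete): buf='OCVE' cursor=0
After op 6 (select(3,4) replace("")): buf='OCV' cursor=3
After op 7 (right): buf='OCV' cursor=3
After op 8 (right): buf='OCV' cursor=3
After op 9 (home): buf='OCV' cursor=0

Answer: OCV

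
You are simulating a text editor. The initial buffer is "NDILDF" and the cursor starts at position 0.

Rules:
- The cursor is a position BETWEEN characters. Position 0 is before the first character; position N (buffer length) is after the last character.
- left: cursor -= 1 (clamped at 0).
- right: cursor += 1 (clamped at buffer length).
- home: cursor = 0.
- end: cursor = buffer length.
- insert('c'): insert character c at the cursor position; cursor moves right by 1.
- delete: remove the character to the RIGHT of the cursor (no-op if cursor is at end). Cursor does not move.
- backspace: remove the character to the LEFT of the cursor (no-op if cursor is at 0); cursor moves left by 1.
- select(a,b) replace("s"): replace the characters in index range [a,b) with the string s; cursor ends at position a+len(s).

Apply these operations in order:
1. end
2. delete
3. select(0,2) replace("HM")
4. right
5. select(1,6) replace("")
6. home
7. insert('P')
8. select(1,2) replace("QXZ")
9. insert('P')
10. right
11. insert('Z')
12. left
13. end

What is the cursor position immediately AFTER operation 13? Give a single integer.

Answer: 6

Derivation:
After op 1 (end): buf='NDILDF' cursor=6
After op 2 (delete): buf='NDILDF' cursor=6
After op 3 (select(0,2) replace("HM")): buf='HMILDF' cursor=2
After op 4 (right): buf='HMILDF' cursor=3
After op 5 (select(1,6) replace("")): buf='H' cursor=1
After op 6 (home): buf='H' cursor=0
After op 7 (insert('P')): buf='PH' cursor=1
After op 8 (select(1,2) replace("QXZ")): buf='PQXZ' cursor=4
After op 9 (insert('P')): buf='PQXZP' cursor=5
After op 10 (right): buf='PQXZP' cursor=5
After op 11 (insert('Z')): buf='PQXZPZ' cursor=6
After op 12 (left): buf='PQXZPZ' cursor=5
After op 13 (end): buf='PQXZPZ' cursor=6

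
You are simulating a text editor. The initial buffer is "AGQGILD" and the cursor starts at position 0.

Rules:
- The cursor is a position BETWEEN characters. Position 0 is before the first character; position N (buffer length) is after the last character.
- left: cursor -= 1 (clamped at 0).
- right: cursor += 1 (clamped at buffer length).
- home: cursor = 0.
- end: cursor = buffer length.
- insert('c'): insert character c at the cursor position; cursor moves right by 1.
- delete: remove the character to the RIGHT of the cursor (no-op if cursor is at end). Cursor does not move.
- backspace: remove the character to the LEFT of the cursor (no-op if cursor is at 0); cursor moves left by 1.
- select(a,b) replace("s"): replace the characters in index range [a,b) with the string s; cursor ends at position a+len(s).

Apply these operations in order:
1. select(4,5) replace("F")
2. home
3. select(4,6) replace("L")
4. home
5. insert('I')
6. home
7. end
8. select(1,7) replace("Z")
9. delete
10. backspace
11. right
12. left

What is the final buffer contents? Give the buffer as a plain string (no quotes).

Answer: I

Derivation:
After op 1 (select(4,5) replace("F")): buf='AGQGFLD' cursor=5
After op 2 (home): buf='AGQGFLD' cursor=0
After op 3 (select(4,6) replace("L")): buf='AGQGLD' cursor=5
After op 4 (home): buf='AGQGLD' cursor=0
After op 5 (insert('I')): buf='IAGQGLD' cursor=1
After op 6 (home): buf='IAGQGLD' cursor=0
After op 7 (end): buf='IAGQGLD' cursor=7
After op 8 (select(1,7) replace("Z")): buf='IZ' cursor=2
After op 9 (delete): buf='IZ' cursor=2
After op 10 (backspace): buf='I' cursor=1
After op 11 (right): buf='I' cursor=1
After op 12 (left): buf='I' cursor=0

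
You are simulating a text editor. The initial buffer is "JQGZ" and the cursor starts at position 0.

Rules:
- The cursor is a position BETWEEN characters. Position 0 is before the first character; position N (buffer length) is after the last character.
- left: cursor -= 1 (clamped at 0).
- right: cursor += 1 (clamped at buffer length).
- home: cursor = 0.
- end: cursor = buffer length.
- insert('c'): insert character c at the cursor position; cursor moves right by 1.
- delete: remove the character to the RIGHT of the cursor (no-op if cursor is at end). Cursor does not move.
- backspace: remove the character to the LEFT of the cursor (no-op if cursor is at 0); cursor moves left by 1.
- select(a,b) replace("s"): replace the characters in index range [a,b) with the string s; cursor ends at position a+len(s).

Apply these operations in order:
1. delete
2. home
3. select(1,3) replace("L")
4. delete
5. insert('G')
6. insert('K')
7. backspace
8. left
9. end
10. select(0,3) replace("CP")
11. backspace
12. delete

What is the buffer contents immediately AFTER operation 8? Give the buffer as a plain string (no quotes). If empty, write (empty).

After op 1 (delete): buf='QGZ' cursor=0
After op 2 (home): buf='QGZ' cursor=0
After op 3 (select(1,3) replace("L")): buf='QL' cursor=2
After op 4 (delete): buf='QL' cursor=2
After op 5 (insert('G')): buf='QLG' cursor=3
After op 6 (insert('K')): buf='QLGK' cursor=4
After op 7 (backspace): buf='QLG' cursor=3
After op 8 (left): buf='QLG' cursor=2

Answer: QLG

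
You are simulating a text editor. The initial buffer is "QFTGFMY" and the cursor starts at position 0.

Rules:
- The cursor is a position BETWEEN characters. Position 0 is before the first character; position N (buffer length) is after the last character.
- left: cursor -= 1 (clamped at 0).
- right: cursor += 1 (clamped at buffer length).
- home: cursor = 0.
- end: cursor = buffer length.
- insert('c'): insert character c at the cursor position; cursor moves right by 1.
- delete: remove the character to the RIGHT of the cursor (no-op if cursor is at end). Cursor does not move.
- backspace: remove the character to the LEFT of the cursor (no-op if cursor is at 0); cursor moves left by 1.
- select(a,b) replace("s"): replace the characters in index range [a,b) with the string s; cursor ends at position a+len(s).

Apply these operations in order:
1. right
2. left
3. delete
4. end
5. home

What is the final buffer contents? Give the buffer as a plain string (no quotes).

Answer: FTGFMY

Derivation:
After op 1 (right): buf='QFTGFMY' cursor=1
After op 2 (left): buf='QFTGFMY' cursor=0
After op 3 (delete): buf='FTGFMY' cursor=0
After op 4 (end): buf='FTGFMY' cursor=6
After op 5 (home): buf='FTGFMY' cursor=0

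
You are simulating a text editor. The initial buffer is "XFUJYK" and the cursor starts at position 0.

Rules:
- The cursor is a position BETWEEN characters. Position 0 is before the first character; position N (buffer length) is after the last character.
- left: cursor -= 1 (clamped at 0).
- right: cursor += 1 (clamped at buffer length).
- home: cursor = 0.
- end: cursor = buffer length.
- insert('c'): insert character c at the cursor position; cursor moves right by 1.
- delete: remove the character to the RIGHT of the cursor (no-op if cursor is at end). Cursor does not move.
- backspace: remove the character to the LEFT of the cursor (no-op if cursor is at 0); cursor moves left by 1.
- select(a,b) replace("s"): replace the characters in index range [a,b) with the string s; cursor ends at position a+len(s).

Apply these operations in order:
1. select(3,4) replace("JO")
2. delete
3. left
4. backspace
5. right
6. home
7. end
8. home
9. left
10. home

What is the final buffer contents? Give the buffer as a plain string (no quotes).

Answer: XFUOK

Derivation:
After op 1 (select(3,4) replace("JO")): buf='XFUJOYK' cursor=5
After op 2 (delete): buf='XFUJOK' cursor=5
After op 3 (left): buf='XFUJOK' cursor=4
After op 4 (backspace): buf='XFUOK' cursor=3
After op 5 (right): buf='XFUOK' cursor=4
After op 6 (home): buf='XFUOK' cursor=0
After op 7 (end): buf='XFUOK' cursor=5
After op 8 (home): buf='XFUOK' cursor=0
After op 9 (left): buf='XFUOK' cursor=0
After op 10 (home): buf='XFUOK' cursor=0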